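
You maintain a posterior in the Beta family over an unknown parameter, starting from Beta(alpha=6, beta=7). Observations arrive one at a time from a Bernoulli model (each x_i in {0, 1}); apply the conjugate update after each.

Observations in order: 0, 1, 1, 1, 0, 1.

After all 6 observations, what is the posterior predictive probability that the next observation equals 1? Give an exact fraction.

10/19

obs 1: x=0 → posterior Beta(6, 8)
obs 2: x=1 → posterior Beta(7, 8)
obs 3: x=1 → posterior Beta(8, 8)
obs 4: x=1 → posterior Beta(9, 8)
obs 5: x=0 → posterior Beta(9, 9)
obs 6: x=1 → posterior Beta(10, 9)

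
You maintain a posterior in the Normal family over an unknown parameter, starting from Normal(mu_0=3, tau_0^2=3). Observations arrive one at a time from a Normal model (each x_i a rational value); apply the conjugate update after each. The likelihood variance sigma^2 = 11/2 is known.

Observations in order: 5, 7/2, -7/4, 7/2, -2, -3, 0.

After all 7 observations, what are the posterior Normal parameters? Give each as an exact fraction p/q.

mu_0=129/106, tau_0^2=33/53

obs 1: x=5 → posterior Normal(63/17, 33/17)
obs 2: x=7/2 → posterior Normal(84/23, 33/23)
obs 3: x=-7/4 → posterior Normal(147/58, 33/29)
obs 4: x=7/2 → posterior Normal(27/10, 33/35)
obs 5: x=-2 → posterior Normal(165/82, 33/41)
obs 6: x=-3 → posterior Normal(129/94, 33/47)
obs 7: x=0 → posterior Normal(129/106, 33/53)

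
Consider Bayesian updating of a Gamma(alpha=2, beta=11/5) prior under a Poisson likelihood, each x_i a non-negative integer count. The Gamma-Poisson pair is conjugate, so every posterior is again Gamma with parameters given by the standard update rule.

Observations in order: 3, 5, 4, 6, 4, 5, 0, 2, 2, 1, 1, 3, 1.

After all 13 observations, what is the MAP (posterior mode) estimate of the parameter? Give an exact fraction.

5/2

obs 1: x=3 → posterior Gamma(5, 16/5)
obs 2: x=5 → posterior Gamma(10, 21/5)
obs 3: x=4 → posterior Gamma(14, 26/5)
obs 4: x=6 → posterior Gamma(20, 31/5)
obs 5: x=4 → posterior Gamma(24, 36/5)
obs 6: x=5 → posterior Gamma(29, 41/5)
obs 7: x=0 → posterior Gamma(29, 46/5)
obs 8: x=2 → posterior Gamma(31, 51/5)
obs 9: x=2 → posterior Gamma(33, 56/5)
obs 10: x=1 → posterior Gamma(34, 61/5)
obs 11: x=1 → posterior Gamma(35, 66/5)
obs 12: x=3 → posterior Gamma(38, 71/5)
obs 13: x=1 → posterior Gamma(39, 76/5)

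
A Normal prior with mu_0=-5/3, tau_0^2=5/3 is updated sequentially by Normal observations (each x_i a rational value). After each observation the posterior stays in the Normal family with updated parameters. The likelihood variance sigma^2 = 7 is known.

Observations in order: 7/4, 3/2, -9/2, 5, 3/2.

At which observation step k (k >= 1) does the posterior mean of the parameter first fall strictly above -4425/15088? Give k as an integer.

obs 1: x=7/4 → posterior Normal(-105/104, 35/26)
obs 2: x=3/2 → posterior Normal(-75/124, 35/31)
obs 3: x=-9/2 → posterior Normal(-55/48, 35/36)
obs 4: x=5 → posterior Normal(-65/164, 35/41)
obs 5: x=3/2 → posterior Normal(-35/184, 35/46)

k = 5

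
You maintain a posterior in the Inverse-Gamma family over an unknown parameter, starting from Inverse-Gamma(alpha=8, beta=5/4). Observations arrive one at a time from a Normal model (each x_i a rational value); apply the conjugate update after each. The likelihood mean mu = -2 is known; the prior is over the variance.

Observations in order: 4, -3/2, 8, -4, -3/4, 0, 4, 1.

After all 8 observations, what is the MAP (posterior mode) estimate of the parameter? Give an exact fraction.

3093/416

obs 1: x=4 → posterior Inverse-Gamma(17/2, 77/4)
obs 2: x=-3/2 → posterior Inverse-Gamma(9, 155/8)
obs 3: x=8 → posterior Inverse-Gamma(19/2, 555/8)
obs 4: x=-4 → posterior Inverse-Gamma(10, 571/8)
obs 5: x=-3/4 → posterior Inverse-Gamma(21/2, 2309/32)
obs 6: x=0 → posterior Inverse-Gamma(11, 2373/32)
obs 7: x=4 → posterior Inverse-Gamma(23/2, 2949/32)
obs 8: x=1 → posterior Inverse-Gamma(12, 3093/32)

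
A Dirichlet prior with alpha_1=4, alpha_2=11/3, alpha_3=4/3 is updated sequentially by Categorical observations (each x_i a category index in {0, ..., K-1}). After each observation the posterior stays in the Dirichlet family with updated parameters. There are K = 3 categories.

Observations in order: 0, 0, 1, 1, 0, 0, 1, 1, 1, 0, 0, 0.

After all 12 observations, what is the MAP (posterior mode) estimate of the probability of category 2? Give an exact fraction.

1/54

obs 1: x=0 → posterior Dirichlet(5, 11/3, 4/3)
obs 2: x=0 → posterior Dirichlet(6, 11/3, 4/3)
obs 3: x=1 → posterior Dirichlet(6, 14/3, 4/3)
obs 4: x=1 → posterior Dirichlet(6, 17/3, 4/3)
obs 5: x=0 → posterior Dirichlet(7, 17/3, 4/3)
obs 6: x=0 → posterior Dirichlet(8, 17/3, 4/3)
obs 7: x=1 → posterior Dirichlet(8, 20/3, 4/3)
obs 8: x=1 → posterior Dirichlet(8, 23/3, 4/3)
obs 9: x=1 → posterior Dirichlet(8, 26/3, 4/3)
obs 10: x=0 → posterior Dirichlet(9, 26/3, 4/3)
obs 11: x=0 → posterior Dirichlet(10, 26/3, 4/3)
obs 12: x=0 → posterior Dirichlet(11, 26/3, 4/3)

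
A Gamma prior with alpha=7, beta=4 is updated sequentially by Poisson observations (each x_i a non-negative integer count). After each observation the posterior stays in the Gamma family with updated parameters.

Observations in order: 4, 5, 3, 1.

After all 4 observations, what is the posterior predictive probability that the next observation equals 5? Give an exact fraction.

16334591877269807955968/239299329230617529590083

obs 1: x=4 → posterior Gamma(11, 5)
obs 2: x=5 → posterior Gamma(16, 6)
obs 3: x=3 → posterior Gamma(19, 7)
obs 4: x=1 → posterior Gamma(20, 8)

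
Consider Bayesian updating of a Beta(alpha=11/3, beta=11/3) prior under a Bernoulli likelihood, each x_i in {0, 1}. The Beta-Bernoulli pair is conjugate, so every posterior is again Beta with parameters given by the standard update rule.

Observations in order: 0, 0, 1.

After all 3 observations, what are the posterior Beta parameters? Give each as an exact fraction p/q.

obs 1: x=0 → posterior Beta(11/3, 14/3)
obs 2: x=0 → posterior Beta(11/3, 17/3)
obs 3: x=1 → posterior Beta(14/3, 17/3)

alpha=14/3, beta=17/3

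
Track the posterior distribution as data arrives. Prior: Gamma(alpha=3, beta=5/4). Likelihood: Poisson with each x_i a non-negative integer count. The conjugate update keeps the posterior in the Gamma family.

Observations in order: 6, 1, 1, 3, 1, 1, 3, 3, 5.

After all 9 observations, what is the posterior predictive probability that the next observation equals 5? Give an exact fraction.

obs 1: x=6 → posterior Gamma(9, 9/4)
obs 2: x=1 → posterior Gamma(10, 13/4)
obs 3: x=1 → posterior Gamma(11, 17/4)
obs 4: x=3 → posterior Gamma(14, 21/4)
obs 5: x=1 → posterior Gamma(15, 25/4)
obs 6: x=1 → posterior Gamma(16, 29/4)
obs 7: x=3 → posterior Gamma(19, 33/4)
obs 8: x=3 → posterior Gamma(22, 37/4)
obs 9: x=5 → posterior Gamma(27, 41/4)

226111067220241829550248378206061415123671604769792/2960988199935495167572128111566416919231414794921875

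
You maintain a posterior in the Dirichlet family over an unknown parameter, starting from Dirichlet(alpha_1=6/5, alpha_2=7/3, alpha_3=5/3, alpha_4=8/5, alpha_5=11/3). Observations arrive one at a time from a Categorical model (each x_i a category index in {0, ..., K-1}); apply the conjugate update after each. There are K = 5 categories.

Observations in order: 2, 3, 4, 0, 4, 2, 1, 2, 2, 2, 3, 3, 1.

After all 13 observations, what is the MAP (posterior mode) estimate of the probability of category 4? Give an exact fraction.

obs 1: x=2 → posterior Dirichlet(6/5, 7/3, 8/3, 8/5, 11/3)
obs 2: x=3 → posterior Dirichlet(6/5, 7/3, 8/3, 13/5, 11/3)
obs 3: x=4 → posterior Dirichlet(6/5, 7/3, 8/3, 13/5, 14/3)
obs 4: x=0 → posterior Dirichlet(11/5, 7/3, 8/3, 13/5, 14/3)
obs 5: x=4 → posterior Dirichlet(11/5, 7/3, 8/3, 13/5, 17/3)
obs 6: x=2 → posterior Dirichlet(11/5, 7/3, 11/3, 13/5, 17/3)
obs 7: x=1 → posterior Dirichlet(11/5, 10/3, 11/3, 13/5, 17/3)
obs 8: x=2 → posterior Dirichlet(11/5, 10/3, 14/3, 13/5, 17/3)
obs 9: x=2 → posterior Dirichlet(11/5, 10/3, 17/3, 13/5, 17/3)
obs 10: x=2 → posterior Dirichlet(11/5, 10/3, 20/3, 13/5, 17/3)
obs 11: x=3 → posterior Dirichlet(11/5, 10/3, 20/3, 18/5, 17/3)
obs 12: x=3 → posterior Dirichlet(11/5, 10/3, 20/3, 23/5, 17/3)
obs 13: x=1 → posterior Dirichlet(11/5, 13/3, 20/3, 23/5, 17/3)

70/277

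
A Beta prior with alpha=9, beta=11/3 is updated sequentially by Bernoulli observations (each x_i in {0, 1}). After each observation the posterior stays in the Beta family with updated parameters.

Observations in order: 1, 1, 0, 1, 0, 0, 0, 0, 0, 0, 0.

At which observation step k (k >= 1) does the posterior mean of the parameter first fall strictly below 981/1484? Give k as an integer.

k = 6

obs 1: x=1 → posterior Beta(10, 11/3)
obs 2: x=1 → posterior Beta(11, 11/3)
obs 3: x=0 → posterior Beta(11, 14/3)
obs 4: x=1 → posterior Beta(12, 14/3)
obs 5: x=0 → posterior Beta(12, 17/3)
obs 6: x=0 → posterior Beta(12, 20/3)
obs 7: x=0 → posterior Beta(12, 23/3)
obs 8: x=0 → posterior Beta(12, 26/3)
obs 9: x=0 → posterior Beta(12, 29/3)
obs 10: x=0 → posterior Beta(12, 32/3)
obs 11: x=0 → posterior Beta(12, 35/3)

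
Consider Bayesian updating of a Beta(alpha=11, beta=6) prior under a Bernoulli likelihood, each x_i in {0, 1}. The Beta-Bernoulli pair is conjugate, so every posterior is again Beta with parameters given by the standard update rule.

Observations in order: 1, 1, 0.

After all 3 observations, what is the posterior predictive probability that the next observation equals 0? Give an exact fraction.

7/20

obs 1: x=1 → posterior Beta(12, 6)
obs 2: x=1 → posterior Beta(13, 6)
obs 3: x=0 → posterior Beta(13, 7)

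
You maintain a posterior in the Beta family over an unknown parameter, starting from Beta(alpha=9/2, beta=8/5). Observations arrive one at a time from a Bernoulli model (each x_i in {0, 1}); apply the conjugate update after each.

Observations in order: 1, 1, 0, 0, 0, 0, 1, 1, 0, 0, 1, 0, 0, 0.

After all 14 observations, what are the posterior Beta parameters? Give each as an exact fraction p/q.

obs 1: x=1 → posterior Beta(11/2, 8/5)
obs 2: x=1 → posterior Beta(13/2, 8/5)
obs 3: x=0 → posterior Beta(13/2, 13/5)
obs 4: x=0 → posterior Beta(13/2, 18/5)
obs 5: x=0 → posterior Beta(13/2, 23/5)
obs 6: x=0 → posterior Beta(13/2, 28/5)
obs 7: x=1 → posterior Beta(15/2, 28/5)
obs 8: x=1 → posterior Beta(17/2, 28/5)
obs 9: x=0 → posterior Beta(17/2, 33/5)
obs 10: x=0 → posterior Beta(17/2, 38/5)
obs 11: x=1 → posterior Beta(19/2, 38/5)
obs 12: x=0 → posterior Beta(19/2, 43/5)
obs 13: x=0 → posterior Beta(19/2, 48/5)
obs 14: x=0 → posterior Beta(19/2, 53/5)

alpha=19/2, beta=53/5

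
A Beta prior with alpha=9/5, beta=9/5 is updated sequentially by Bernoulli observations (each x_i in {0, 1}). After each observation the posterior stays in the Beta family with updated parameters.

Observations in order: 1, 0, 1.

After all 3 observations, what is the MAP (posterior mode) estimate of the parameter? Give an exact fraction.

obs 1: x=1 → posterior Beta(14/5, 9/5)
obs 2: x=0 → posterior Beta(14/5, 14/5)
obs 3: x=1 → posterior Beta(19/5, 14/5)

14/23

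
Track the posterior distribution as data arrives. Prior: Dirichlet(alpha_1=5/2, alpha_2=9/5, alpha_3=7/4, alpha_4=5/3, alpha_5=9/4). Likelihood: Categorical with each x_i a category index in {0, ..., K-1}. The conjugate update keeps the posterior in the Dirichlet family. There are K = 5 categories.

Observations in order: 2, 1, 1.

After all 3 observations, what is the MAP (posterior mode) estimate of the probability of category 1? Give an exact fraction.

84/239

obs 1: x=2 → posterior Dirichlet(5/2, 9/5, 11/4, 5/3, 9/4)
obs 2: x=1 → posterior Dirichlet(5/2, 14/5, 11/4, 5/3, 9/4)
obs 3: x=1 → posterior Dirichlet(5/2, 19/5, 11/4, 5/3, 9/4)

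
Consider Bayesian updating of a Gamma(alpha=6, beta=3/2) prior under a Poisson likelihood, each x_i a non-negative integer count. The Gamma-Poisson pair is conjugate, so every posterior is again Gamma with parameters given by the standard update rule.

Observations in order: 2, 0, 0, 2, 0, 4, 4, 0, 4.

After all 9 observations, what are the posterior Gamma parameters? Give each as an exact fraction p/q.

alpha=22, beta=21/2

obs 1: x=2 → posterior Gamma(8, 5/2)
obs 2: x=0 → posterior Gamma(8, 7/2)
obs 3: x=0 → posterior Gamma(8, 9/2)
obs 4: x=2 → posterior Gamma(10, 11/2)
obs 5: x=0 → posterior Gamma(10, 13/2)
obs 6: x=4 → posterior Gamma(14, 15/2)
obs 7: x=4 → posterior Gamma(18, 17/2)
obs 8: x=0 → posterior Gamma(18, 19/2)
obs 9: x=4 → posterior Gamma(22, 21/2)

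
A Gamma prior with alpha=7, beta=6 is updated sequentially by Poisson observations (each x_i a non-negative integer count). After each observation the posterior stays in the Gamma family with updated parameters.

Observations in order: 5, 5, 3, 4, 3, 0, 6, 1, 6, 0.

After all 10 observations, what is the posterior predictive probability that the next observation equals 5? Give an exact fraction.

1587202470154459216392547357808545089610499989132279808/23453165165327788911665591944416226304630809183732482257

obs 1: x=5 → posterior Gamma(12, 7)
obs 2: x=5 → posterior Gamma(17, 8)
obs 3: x=3 → posterior Gamma(20, 9)
obs 4: x=4 → posterior Gamma(24, 10)
obs 5: x=3 → posterior Gamma(27, 11)
obs 6: x=0 → posterior Gamma(27, 12)
obs 7: x=6 → posterior Gamma(33, 13)
obs 8: x=1 → posterior Gamma(34, 14)
obs 9: x=6 → posterior Gamma(40, 15)
obs 10: x=0 → posterior Gamma(40, 16)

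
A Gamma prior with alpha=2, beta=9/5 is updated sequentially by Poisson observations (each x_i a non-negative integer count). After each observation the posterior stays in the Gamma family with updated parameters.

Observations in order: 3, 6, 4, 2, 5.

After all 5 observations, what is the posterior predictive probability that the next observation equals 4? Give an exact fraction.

38949933253899132616106031227469824000000/233173817337090397942402907982212314118961

obs 1: x=3 → posterior Gamma(5, 14/5)
obs 2: x=6 → posterior Gamma(11, 19/5)
obs 3: x=4 → posterior Gamma(15, 24/5)
obs 4: x=2 → posterior Gamma(17, 29/5)
obs 5: x=5 → posterior Gamma(22, 34/5)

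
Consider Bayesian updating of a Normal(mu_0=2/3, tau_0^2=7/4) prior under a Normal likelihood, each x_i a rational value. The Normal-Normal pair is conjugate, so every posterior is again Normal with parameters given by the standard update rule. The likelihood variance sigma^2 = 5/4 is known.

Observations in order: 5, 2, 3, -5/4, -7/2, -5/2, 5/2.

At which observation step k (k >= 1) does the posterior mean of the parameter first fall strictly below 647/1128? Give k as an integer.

k = 6

obs 1: x=5 → posterior Normal(115/36, 35/48)
obs 2: x=2 → posterior Normal(157/57, 35/76)
obs 3: x=3 → posterior Normal(110/39, 35/104)
obs 4: x=-5/4 → posterior Normal(775/396, 35/132)
obs 5: x=-7/2 → posterior Normal(481/480, 7/32)
obs 6: x=-5/2 → posterior Normal(271/564, 35/188)
obs 7: x=5/2 → posterior Normal(481/648, 35/216)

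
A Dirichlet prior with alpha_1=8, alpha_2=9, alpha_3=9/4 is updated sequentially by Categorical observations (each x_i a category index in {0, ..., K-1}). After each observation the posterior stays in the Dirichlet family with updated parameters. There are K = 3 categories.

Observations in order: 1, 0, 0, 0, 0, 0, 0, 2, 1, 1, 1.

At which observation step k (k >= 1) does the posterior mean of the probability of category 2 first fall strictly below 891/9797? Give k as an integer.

k = 6

obs 1: x=1 → posterior Dirichlet(8, 10, 9/4)
obs 2: x=0 → posterior Dirichlet(9, 10, 9/4)
obs 3: x=0 → posterior Dirichlet(10, 10, 9/4)
obs 4: x=0 → posterior Dirichlet(11, 10, 9/4)
obs 5: x=0 → posterior Dirichlet(12, 10, 9/4)
obs 6: x=0 → posterior Dirichlet(13, 10, 9/4)
obs 7: x=0 → posterior Dirichlet(14, 10, 9/4)
obs 8: x=2 → posterior Dirichlet(14, 10, 13/4)
obs 9: x=1 → posterior Dirichlet(14, 11, 13/4)
obs 10: x=1 → posterior Dirichlet(14, 12, 13/4)
obs 11: x=1 → posterior Dirichlet(14, 13, 13/4)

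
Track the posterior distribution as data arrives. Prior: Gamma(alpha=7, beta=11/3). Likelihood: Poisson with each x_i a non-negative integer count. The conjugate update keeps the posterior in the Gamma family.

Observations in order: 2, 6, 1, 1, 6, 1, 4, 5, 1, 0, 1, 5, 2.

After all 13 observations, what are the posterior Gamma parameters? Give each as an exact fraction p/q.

obs 1: x=2 → posterior Gamma(9, 14/3)
obs 2: x=6 → posterior Gamma(15, 17/3)
obs 3: x=1 → posterior Gamma(16, 20/3)
obs 4: x=1 → posterior Gamma(17, 23/3)
obs 5: x=6 → posterior Gamma(23, 26/3)
obs 6: x=1 → posterior Gamma(24, 29/3)
obs 7: x=4 → posterior Gamma(28, 32/3)
obs 8: x=5 → posterior Gamma(33, 35/3)
obs 9: x=1 → posterior Gamma(34, 38/3)
obs 10: x=0 → posterior Gamma(34, 41/3)
obs 11: x=1 → posterior Gamma(35, 44/3)
obs 12: x=5 → posterior Gamma(40, 47/3)
obs 13: x=2 → posterior Gamma(42, 50/3)

alpha=42, beta=50/3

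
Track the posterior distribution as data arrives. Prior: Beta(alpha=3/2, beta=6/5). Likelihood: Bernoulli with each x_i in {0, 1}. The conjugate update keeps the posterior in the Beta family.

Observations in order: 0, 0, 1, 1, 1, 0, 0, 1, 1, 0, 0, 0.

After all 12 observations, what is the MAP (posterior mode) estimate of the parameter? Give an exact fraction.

obs 1: x=0 → posterior Beta(3/2, 11/5)
obs 2: x=0 → posterior Beta(3/2, 16/5)
obs 3: x=1 → posterior Beta(5/2, 16/5)
obs 4: x=1 → posterior Beta(7/2, 16/5)
obs 5: x=1 → posterior Beta(9/2, 16/5)
obs 6: x=0 → posterior Beta(9/2, 21/5)
obs 7: x=0 → posterior Beta(9/2, 26/5)
obs 8: x=1 → posterior Beta(11/2, 26/5)
obs 9: x=1 → posterior Beta(13/2, 26/5)
obs 10: x=0 → posterior Beta(13/2, 31/5)
obs 11: x=0 → posterior Beta(13/2, 36/5)
obs 12: x=0 → posterior Beta(13/2, 41/5)

55/127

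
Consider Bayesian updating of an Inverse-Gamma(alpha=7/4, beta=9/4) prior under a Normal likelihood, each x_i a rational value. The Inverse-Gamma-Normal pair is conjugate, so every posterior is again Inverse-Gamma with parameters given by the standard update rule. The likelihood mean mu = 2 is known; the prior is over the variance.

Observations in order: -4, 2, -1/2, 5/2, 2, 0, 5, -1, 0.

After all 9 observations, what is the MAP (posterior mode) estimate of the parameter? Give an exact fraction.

146/29

obs 1: x=-4 → posterior Inverse-Gamma(9/4, 81/4)
obs 2: x=2 → posterior Inverse-Gamma(11/4, 81/4)
obs 3: x=-1/2 → posterior Inverse-Gamma(13/4, 187/8)
obs 4: x=5/2 → posterior Inverse-Gamma(15/4, 47/2)
obs 5: x=2 → posterior Inverse-Gamma(17/4, 47/2)
obs 6: x=0 → posterior Inverse-Gamma(19/4, 51/2)
obs 7: x=5 → posterior Inverse-Gamma(21/4, 30)
obs 8: x=-1 → posterior Inverse-Gamma(23/4, 69/2)
obs 9: x=0 → posterior Inverse-Gamma(25/4, 73/2)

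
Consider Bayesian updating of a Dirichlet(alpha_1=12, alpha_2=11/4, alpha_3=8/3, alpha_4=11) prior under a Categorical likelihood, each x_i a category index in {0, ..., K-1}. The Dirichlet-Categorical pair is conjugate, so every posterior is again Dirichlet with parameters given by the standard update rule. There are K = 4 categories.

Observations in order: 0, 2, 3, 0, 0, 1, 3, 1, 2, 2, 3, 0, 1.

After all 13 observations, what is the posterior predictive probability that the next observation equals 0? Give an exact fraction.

obs 1: x=0 → posterior Dirichlet(13, 11/4, 8/3, 11)
obs 2: x=2 → posterior Dirichlet(13, 11/4, 11/3, 11)
obs 3: x=3 → posterior Dirichlet(13, 11/4, 11/3, 12)
obs 4: x=0 → posterior Dirichlet(14, 11/4, 11/3, 12)
obs 5: x=0 → posterior Dirichlet(15, 11/4, 11/3, 12)
obs 6: x=1 → posterior Dirichlet(15, 15/4, 11/3, 12)
obs 7: x=3 → posterior Dirichlet(15, 15/4, 11/3, 13)
obs 8: x=1 → posterior Dirichlet(15, 19/4, 11/3, 13)
obs 9: x=2 → posterior Dirichlet(15, 19/4, 14/3, 13)
obs 10: x=2 → posterior Dirichlet(15, 19/4, 17/3, 13)
obs 11: x=3 → posterior Dirichlet(15, 19/4, 17/3, 14)
obs 12: x=0 → posterior Dirichlet(16, 19/4, 17/3, 14)
obs 13: x=1 → posterior Dirichlet(16, 23/4, 17/3, 14)

192/497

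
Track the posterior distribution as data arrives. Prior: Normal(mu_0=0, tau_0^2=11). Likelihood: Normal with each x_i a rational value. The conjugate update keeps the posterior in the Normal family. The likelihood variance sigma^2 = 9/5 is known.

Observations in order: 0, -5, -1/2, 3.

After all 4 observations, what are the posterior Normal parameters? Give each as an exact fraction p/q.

obs 1: x=0 → posterior Normal(0, 99/64)
obs 2: x=-5 → posterior Normal(-275/119, 99/119)
obs 3: x=-1/2 → posterior Normal(-605/348, 33/58)
obs 4: x=3 → posterior Normal(-275/458, 99/229)

mu_0=-275/458, tau_0^2=99/229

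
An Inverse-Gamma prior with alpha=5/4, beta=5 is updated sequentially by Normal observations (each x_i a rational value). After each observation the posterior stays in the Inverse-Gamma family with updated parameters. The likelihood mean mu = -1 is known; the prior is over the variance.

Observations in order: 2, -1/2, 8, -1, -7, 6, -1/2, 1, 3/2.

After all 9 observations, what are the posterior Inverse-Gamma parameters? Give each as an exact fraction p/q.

alpha=23/4, beta=783/8

obs 1: x=2 → posterior Inverse-Gamma(7/4, 19/2)
obs 2: x=-1/2 → posterior Inverse-Gamma(9/4, 77/8)
obs 3: x=8 → posterior Inverse-Gamma(11/4, 401/8)
obs 4: x=-1 → posterior Inverse-Gamma(13/4, 401/8)
obs 5: x=-7 → posterior Inverse-Gamma(15/4, 545/8)
obs 6: x=6 → posterior Inverse-Gamma(17/4, 741/8)
obs 7: x=-1/2 → posterior Inverse-Gamma(19/4, 371/4)
obs 8: x=1 → posterior Inverse-Gamma(21/4, 379/4)
obs 9: x=3/2 → posterior Inverse-Gamma(23/4, 783/8)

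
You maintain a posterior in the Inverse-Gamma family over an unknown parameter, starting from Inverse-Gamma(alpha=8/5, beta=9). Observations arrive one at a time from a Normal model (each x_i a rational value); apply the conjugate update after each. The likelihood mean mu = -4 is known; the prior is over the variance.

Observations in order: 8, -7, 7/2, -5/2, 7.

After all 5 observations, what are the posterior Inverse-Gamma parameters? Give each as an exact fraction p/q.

alpha=41/10, beta=701/4

obs 1: x=8 → posterior Inverse-Gamma(21/10, 81)
obs 2: x=-7 → posterior Inverse-Gamma(13/5, 171/2)
obs 3: x=7/2 → posterior Inverse-Gamma(31/10, 909/8)
obs 4: x=-5/2 → posterior Inverse-Gamma(18/5, 459/4)
obs 5: x=7 → posterior Inverse-Gamma(41/10, 701/4)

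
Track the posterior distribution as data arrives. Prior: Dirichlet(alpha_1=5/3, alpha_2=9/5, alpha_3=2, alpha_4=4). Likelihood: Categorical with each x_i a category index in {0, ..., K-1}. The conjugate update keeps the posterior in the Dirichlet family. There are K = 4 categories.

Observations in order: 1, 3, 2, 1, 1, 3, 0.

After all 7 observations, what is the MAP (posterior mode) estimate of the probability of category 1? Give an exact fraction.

57/187

obs 1: x=1 → posterior Dirichlet(5/3, 14/5, 2, 4)
obs 2: x=3 → posterior Dirichlet(5/3, 14/5, 2, 5)
obs 3: x=2 → posterior Dirichlet(5/3, 14/5, 3, 5)
obs 4: x=1 → posterior Dirichlet(5/3, 19/5, 3, 5)
obs 5: x=1 → posterior Dirichlet(5/3, 24/5, 3, 5)
obs 6: x=3 → posterior Dirichlet(5/3, 24/5, 3, 6)
obs 7: x=0 → posterior Dirichlet(8/3, 24/5, 3, 6)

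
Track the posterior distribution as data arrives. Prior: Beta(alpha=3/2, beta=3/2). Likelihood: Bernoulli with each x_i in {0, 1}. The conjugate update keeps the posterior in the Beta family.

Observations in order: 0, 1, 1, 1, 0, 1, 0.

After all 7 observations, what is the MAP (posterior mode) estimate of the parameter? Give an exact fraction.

9/16

obs 1: x=0 → posterior Beta(3/2, 5/2)
obs 2: x=1 → posterior Beta(5/2, 5/2)
obs 3: x=1 → posterior Beta(7/2, 5/2)
obs 4: x=1 → posterior Beta(9/2, 5/2)
obs 5: x=0 → posterior Beta(9/2, 7/2)
obs 6: x=1 → posterior Beta(11/2, 7/2)
obs 7: x=0 → posterior Beta(11/2, 9/2)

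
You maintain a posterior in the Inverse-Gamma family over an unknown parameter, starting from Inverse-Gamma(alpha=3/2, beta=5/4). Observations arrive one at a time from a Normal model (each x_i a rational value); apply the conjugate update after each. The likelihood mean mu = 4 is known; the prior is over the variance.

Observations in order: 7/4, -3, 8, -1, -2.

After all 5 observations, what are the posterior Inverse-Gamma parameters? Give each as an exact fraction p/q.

alpha=4, beta=2137/32

obs 1: x=7/4 → posterior Inverse-Gamma(2, 121/32)
obs 2: x=-3 → posterior Inverse-Gamma(5/2, 905/32)
obs 3: x=8 → posterior Inverse-Gamma(3, 1161/32)
obs 4: x=-1 → posterior Inverse-Gamma(7/2, 1561/32)
obs 5: x=-2 → posterior Inverse-Gamma(4, 2137/32)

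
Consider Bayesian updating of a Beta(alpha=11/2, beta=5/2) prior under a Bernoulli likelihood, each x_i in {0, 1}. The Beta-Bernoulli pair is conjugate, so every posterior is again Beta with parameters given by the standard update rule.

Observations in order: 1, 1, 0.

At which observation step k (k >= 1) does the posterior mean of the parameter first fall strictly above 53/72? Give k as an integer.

k = 2

obs 1: x=1 → posterior Beta(13/2, 5/2)
obs 2: x=1 → posterior Beta(15/2, 5/2)
obs 3: x=0 → posterior Beta(15/2, 7/2)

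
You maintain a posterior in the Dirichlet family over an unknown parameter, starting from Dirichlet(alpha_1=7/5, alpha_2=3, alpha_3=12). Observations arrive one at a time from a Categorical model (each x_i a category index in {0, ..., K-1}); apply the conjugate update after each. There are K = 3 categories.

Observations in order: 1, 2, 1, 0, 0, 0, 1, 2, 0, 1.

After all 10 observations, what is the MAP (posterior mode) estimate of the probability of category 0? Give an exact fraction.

22/117

obs 1: x=1 → posterior Dirichlet(7/5, 4, 12)
obs 2: x=2 → posterior Dirichlet(7/5, 4, 13)
obs 3: x=1 → posterior Dirichlet(7/5, 5, 13)
obs 4: x=0 → posterior Dirichlet(12/5, 5, 13)
obs 5: x=0 → posterior Dirichlet(17/5, 5, 13)
obs 6: x=0 → posterior Dirichlet(22/5, 5, 13)
obs 7: x=1 → posterior Dirichlet(22/5, 6, 13)
obs 8: x=2 → posterior Dirichlet(22/5, 6, 14)
obs 9: x=0 → posterior Dirichlet(27/5, 6, 14)
obs 10: x=1 → posterior Dirichlet(27/5, 7, 14)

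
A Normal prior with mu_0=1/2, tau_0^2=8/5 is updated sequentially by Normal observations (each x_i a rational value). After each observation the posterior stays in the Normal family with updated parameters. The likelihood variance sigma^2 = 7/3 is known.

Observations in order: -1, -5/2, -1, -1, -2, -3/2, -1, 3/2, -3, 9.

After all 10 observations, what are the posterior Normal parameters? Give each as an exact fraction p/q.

mu_0=-17/110, tau_0^2=56/275

obs 1: x=-1 → posterior Normal(-13/118, 56/59)
obs 2: x=-5/2 → posterior Normal(-133/166, 56/83)
obs 3: x=-1 → posterior Normal(-181/214, 56/107)
obs 4: x=-1 → posterior Normal(-229/262, 56/131)
obs 5: x=-2 → posterior Normal(-65/62, 56/155)
obs 6: x=-3/2 → posterior Normal(-397/358, 56/179)
obs 7: x=-1 → posterior Normal(-445/406, 8/29)
obs 8: x=3/2 → posterior Normal(-373/454, 56/227)
obs 9: x=-3 → posterior Normal(-517/502, 56/251)
obs 10: x=9 → posterior Normal(-17/110, 56/275)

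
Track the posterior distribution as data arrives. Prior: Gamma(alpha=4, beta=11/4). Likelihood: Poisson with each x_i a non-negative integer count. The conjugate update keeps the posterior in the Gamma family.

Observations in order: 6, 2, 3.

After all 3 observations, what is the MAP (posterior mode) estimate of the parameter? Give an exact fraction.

56/23

obs 1: x=6 → posterior Gamma(10, 15/4)
obs 2: x=2 → posterior Gamma(12, 19/4)
obs 3: x=3 → posterior Gamma(15, 23/4)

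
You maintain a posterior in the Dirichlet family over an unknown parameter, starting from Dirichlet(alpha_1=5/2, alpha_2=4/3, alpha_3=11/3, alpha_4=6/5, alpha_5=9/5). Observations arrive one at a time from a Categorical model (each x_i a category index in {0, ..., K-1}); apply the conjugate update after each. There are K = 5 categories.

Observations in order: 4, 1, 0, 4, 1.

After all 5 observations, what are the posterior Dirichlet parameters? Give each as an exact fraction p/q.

obs 1: x=4 → posterior Dirichlet(5/2, 4/3, 11/3, 6/5, 14/5)
obs 2: x=1 → posterior Dirichlet(5/2, 7/3, 11/3, 6/5, 14/5)
obs 3: x=0 → posterior Dirichlet(7/2, 7/3, 11/3, 6/5, 14/5)
obs 4: x=4 → posterior Dirichlet(7/2, 7/3, 11/3, 6/5, 19/5)
obs 5: x=1 → posterior Dirichlet(7/2, 10/3, 11/3, 6/5, 19/5)

alpha_1=7/2, alpha_2=10/3, alpha_3=11/3, alpha_4=6/5, alpha_5=19/5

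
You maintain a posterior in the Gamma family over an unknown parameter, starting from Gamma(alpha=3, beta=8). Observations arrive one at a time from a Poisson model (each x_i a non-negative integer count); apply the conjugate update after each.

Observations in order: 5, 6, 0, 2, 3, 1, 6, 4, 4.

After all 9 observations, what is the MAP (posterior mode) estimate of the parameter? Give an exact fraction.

obs 1: x=5 → posterior Gamma(8, 9)
obs 2: x=6 → posterior Gamma(14, 10)
obs 3: x=0 → posterior Gamma(14, 11)
obs 4: x=2 → posterior Gamma(16, 12)
obs 5: x=3 → posterior Gamma(19, 13)
obs 6: x=1 → posterior Gamma(20, 14)
obs 7: x=6 → posterior Gamma(26, 15)
obs 8: x=4 → posterior Gamma(30, 16)
obs 9: x=4 → posterior Gamma(34, 17)

33/17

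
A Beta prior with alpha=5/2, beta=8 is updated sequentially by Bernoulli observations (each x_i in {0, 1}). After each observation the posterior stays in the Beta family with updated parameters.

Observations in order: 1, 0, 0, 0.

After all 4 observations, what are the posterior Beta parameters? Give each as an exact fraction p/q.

obs 1: x=1 → posterior Beta(7/2, 8)
obs 2: x=0 → posterior Beta(7/2, 9)
obs 3: x=0 → posterior Beta(7/2, 10)
obs 4: x=0 → posterior Beta(7/2, 11)

alpha=7/2, beta=11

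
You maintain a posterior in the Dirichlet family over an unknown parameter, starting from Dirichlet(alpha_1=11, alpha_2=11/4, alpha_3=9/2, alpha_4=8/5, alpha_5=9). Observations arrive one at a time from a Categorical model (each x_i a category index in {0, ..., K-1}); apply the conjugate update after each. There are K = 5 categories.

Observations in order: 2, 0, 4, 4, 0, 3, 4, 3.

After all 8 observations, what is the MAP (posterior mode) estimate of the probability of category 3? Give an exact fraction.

4/49

obs 1: x=2 → posterior Dirichlet(11, 11/4, 11/2, 8/5, 9)
obs 2: x=0 → posterior Dirichlet(12, 11/4, 11/2, 8/5, 9)
obs 3: x=4 → posterior Dirichlet(12, 11/4, 11/2, 8/5, 10)
obs 4: x=4 → posterior Dirichlet(12, 11/4, 11/2, 8/5, 11)
obs 5: x=0 → posterior Dirichlet(13, 11/4, 11/2, 8/5, 11)
obs 6: x=3 → posterior Dirichlet(13, 11/4, 11/2, 13/5, 11)
obs 7: x=4 → posterior Dirichlet(13, 11/4, 11/2, 13/5, 12)
obs 8: x=3 → posterior Dirichlet(13, 11/4, 11/2, 18/5, 12)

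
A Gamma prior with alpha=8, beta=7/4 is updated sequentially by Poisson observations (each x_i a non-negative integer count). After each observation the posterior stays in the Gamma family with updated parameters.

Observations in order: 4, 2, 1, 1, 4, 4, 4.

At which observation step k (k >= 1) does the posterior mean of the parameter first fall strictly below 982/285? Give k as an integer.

obs 1: x=4 → posterior Gamma(12, 11/4)
obs 2: x=2 → posterior Gamma(14, 15/4)
obs 3: x=1 → posterior Gamma(15, 19/4)
obs 4: x=1 → posterior Gamma(16, 23/4)
obs 5: x=4 → posterior Gamma(20, 27/4)
obs 6: x=4 → posterior Gamma(24, 31/4)
obs 7: x=4 → posterior Gamma(28, 35/4)

k = 3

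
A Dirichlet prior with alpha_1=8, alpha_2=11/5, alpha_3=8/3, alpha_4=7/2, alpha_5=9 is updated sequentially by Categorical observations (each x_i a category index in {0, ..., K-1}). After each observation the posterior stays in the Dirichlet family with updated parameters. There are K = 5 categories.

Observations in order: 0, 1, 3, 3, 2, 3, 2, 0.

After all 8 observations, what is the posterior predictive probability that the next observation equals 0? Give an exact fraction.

obs 1: x=0 → posterior Dirichlet(9, 11/5, 8/3, 7/2, 9)
obs 2: x=1 → posterior Dirichlet(9, 16/5, 8/3, 7/2, 9)
obs 3: x=3 → posterior Dirichlet(9, 16/5, 8/3, 9/2, 9)
obs 4: x=3 → posterior Dirichlet(9, 16/5, 8/3, 11/2, 9)
obs 5: x=2 → posterior Dirichlet(9, 16/5, 11/3, 11/2, 9)
obs 6: x=3 → posterior Dirichlet(9, 16/5, 11/3, 13/2, 9)
obs 7: x=2 → posterior Dirichlet(9, 16/5, 14/3, 13/2, 9)
obs 8: x=0 → posterior Dirichlet(10, 16/5, 14/3, 13/2, 9)

300/1001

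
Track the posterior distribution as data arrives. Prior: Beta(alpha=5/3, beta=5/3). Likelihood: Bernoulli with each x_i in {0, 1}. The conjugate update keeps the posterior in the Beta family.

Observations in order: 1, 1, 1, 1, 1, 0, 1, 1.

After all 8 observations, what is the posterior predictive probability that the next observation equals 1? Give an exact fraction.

obs 1: x=1 → posterior Beta(8/3, 5/3)
obs 2: x=1 → posterior Beta(11/3, 5/3)
obs 3: x=1 → posterior Beta(14/3, 5/3)
obs 4: x=1 → posterior Beta(17/3, 5/3)
obs 5: x=1 → posterior Beta(20/3, 5/3)
obs 6: x=0 → posterior Beta(20/3, 8/3)
obs 7: x=1 → posterior Beta(23/3, 8/3)
obs 8: x=1 → posterior Beta(26/3, 8/3)

13/17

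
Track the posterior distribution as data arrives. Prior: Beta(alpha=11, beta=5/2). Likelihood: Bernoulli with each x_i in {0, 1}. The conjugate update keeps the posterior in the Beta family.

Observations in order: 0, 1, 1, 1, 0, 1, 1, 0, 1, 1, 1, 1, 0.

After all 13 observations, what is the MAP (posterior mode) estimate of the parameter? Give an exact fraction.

obs 1: x=0 → posterior Beta(11, 7/2)
obs 2: x=1 → posterior Beta(12, 7/2)
obs 3: x=1 → posterior Beta(13, 7/2)
obs 4: x=1 → posterior Beta(14, 7/2)
obs 5: x=0 → posterior Beta(14, 9/2)
obs 6: x=1 → posterior Beta(15, 9/2)
obs 7: x=1 → posterior Beta(16, 9/2)
obs 8: x=0 → posterior Beta(16, 11/2)
obs 9: x=1 → posterior Beta(17, 11/2)
obs 10: x=1 → posterior Beta(18, 11/2)
obs 11: x=1 → posterior Beta(19, 11/2)
obs 12: x=1 → posterior Beta(20, 11/2)
obs 13: x=0 → posterior Beta(20, 13/2)

38/49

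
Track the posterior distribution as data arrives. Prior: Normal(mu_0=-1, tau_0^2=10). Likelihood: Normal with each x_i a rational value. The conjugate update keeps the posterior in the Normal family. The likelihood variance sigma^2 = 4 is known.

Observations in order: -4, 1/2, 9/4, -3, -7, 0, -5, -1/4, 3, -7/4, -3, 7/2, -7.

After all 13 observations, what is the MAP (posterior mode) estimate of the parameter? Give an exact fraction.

obs 1: x=-4 → posterior Normal(-22/7, 20/7)
obs 2: x=1/2 → posterior Normal(-13/8, 5/3)
obs 3: x=9/4 → posterior Normal(-33/68, 20/17)
obs 4: x=-3 → posterior Normal(-93/88, 10/11)
obs 5: x=-7 → posterior Normal(-233/108, 20/27)
obs 6: x=0 → posterior Normal(-233/128, 5/8)
obs 7: x=-5 → posterior Normal(-9/4, 20/37)
obs 8: x=-1/4 → posterior Normal(-169/84, 10/21)
obs 9: x=3 → posterior Normal(-139/94, 20/47)
obs 10: x=-7/4 → posterior Normal(-313/208, 5/13)
obs 11: x=-3 → posterior Normal(-373/228, 20/57)
obs 12: x=7/2 → posterior Normal(-303/248, 10/31)
obs 13: x=-7 → posterior Normal(-443/268, 20/67)

-443/268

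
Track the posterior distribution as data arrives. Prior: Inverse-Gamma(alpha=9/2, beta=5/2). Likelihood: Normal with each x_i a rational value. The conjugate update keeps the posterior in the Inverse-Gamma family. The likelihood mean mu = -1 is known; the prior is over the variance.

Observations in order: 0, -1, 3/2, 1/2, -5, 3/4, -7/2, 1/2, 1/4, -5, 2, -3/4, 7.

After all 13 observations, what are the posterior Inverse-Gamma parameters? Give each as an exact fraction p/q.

alpha=11, beta=2123/32

obs 1: x=0 → posterior Inverse-Gamma(5, 3)
obs 2: x=-1 → posterior Inverse-Gamma(11/2, 3)
obs 3: x=3/2 → posterior Inverse-Gamma(6, 49/8)
obs 4: x=1/2 → posterior Inverse-Gamma(13/2, 29/4)
obs 5: x=-5 → posterior Inverse-Gamma(7, 61/4)
obs 6: x=3/4 → posterior Inverse-Gamma(15/2, 537/32)
obs 7: x=-7/2 → posterior Inverse-Gamma(8, 637/32)
obs 8: x=1/2 → posterior Inverse-Gamma(17/2, 673/32)
obs 9: x=1/4 → posterior Inverse-Gamma(9, 349/16)
obs 10: x=-5 → posterior Inverse-Gamma(19/2, 477/16)
obs 11: x=2 → posterior Inverse-Gamma(10, 549/16)
obs 12: x=-3/4 → posterior Inverse-Gamma(21/2, 1099/32)
obs 13: x=7 → posterior Inverse-Gamma(11, 2123/32)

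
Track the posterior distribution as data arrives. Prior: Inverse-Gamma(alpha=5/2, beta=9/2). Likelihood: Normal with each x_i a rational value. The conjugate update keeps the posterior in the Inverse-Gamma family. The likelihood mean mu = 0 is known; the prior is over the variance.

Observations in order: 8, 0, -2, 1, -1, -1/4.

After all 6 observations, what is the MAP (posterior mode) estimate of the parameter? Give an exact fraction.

1265/208

obs 1: x=8 → posterior Inverse-Gamma(3, 73/2)
obs 2: x=0 → posterior Inverse-Gamma(7/2, 73/2)
obs 3: x=-2 → posterior Inverse-Gamma(4, 77/2)
obs 4: x=1 → posterior Inverse-Gamma(9/2, 39)
obs 5: x=-1 → posterior Inverse-Gamma(5, 79/2)
obs 6: x=-1/4 → posterior Inverse-Gamma(11/2, 1265/32)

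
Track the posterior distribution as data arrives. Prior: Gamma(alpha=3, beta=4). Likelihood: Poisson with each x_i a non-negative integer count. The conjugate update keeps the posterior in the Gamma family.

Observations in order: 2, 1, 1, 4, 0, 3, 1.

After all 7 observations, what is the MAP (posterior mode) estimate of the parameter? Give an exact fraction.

obs 1: x=2 → posterior Gamma(5, 5)
obs 2: x=1 → posterior Gamma(6, 6)
obs 3: x=1 → posterior Gamma(7, 7)
obs 4: x=4 → posterior Gamma(11, 8)
obs 5: x=0 → posterior Gamma(11, 9)
obs 6: x=3 → posterior Gamma(14, 10)
obs 7: x=1 → posterior Gamma(15, 11)

14/11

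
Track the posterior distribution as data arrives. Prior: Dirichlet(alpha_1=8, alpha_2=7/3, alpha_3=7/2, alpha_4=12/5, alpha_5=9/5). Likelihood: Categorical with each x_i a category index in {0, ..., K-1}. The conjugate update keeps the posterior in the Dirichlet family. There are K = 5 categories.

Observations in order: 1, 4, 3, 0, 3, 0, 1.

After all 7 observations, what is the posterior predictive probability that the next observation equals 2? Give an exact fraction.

obs 1: x=1 → posterior Dirichlet(8, 10/3, 7/2, 12/5, 9/5)
obs 2: x=4 → posterior Dirichlet(8, 10/3, 7/2, 12/5, 14/5)
obs 3: x=3 → posterior Dirichlet(8, 10/3, 7/2, 17/5, 14/5)
obs 4: x=0 → posterior Dirichlet(9, 10/3, 7/2, 17/5, 14/5)
obs 5: x=3 → posterior Dirichlet(9, 10/3, 7/2, 22/5, 14/5)
obs 6: x=0 → posterior Dirichlet(10, 10/3, 7/2, 22/5, 14/5)
obs 7: x=1 → posterior Dirichlet(10, 13/3, 7/2, 22/5, 14/5)

105/751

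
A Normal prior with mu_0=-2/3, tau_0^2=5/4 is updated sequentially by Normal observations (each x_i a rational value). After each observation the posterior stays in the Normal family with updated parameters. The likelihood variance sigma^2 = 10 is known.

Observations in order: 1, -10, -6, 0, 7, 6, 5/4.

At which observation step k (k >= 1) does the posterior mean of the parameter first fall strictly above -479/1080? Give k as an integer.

k = 7

obs 1: x=1 → posterior Normal(-13/27, 10/9)
obs 2: x=-10 → posterior Normal(-43/30, 1)
obs 3: x=-6 → posterior Normal(-61/33, 10/11)
obs 4: x=0 → posterior Normal(-61/36, 5/6)
obs 5: x=7 → posterior Normal(-40/39, 10/13)
obs 6: x=6 → posterior Normal(-11/21, 5/7)
obs 7: x=5/4 → posterior Normal(-73/180, 2/3)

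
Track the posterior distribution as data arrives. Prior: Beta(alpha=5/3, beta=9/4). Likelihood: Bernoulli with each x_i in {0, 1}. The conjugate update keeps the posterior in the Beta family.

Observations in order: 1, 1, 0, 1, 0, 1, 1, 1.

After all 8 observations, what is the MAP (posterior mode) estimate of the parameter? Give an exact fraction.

80/119

obs 1: x=1 → posterior Beta(8/3, 9/4)
obs 2: x=1 → posterior Beta(11/3, 9/4)
obs 3: x=0 → posterior Beta(11/3, 13/4)
obs 4: x=1 → posterior Beta(14/3, 13/4)
obs 5: x=0 → posterior Beta(14/3, 17/4)
obs 6: x=1 → posterior Beta(17/3, 17/4)
obs 7: x=1 → posterior Beta(20/3, 17/4)
obs 8: x=1 → posterior Beta(23/3, 17/4)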